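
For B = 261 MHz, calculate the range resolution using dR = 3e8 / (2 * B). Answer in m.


dR = 3e8 / (2 * 261000000.0) = 0.57 m

0.57 m


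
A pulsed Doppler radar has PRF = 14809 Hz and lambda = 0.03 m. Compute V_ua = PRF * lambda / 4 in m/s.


V_ua = 14809 * 0.03 / 4 = 111.1 m/s

111.1 m/s


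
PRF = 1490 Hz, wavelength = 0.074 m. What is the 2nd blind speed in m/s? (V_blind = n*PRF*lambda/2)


V_blind = 2 * 1490 * 0.074 / 2 = 110.3 m/s

110.3 m/s


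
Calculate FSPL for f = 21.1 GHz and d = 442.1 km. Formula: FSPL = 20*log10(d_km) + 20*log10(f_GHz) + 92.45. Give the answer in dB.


20*log10(442.1) = 52.91
20*log10(21.1) = 26.49
FSPL = 171.8 dB

171.8 dB


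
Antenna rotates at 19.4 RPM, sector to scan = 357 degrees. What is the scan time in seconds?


t = 357 / (19.4 * 360) * 60 = 3.07 s

3.07 s


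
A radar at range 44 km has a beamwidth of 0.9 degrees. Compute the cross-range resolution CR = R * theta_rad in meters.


BW_rad = 0.015707963
CR = 44000 * 0.015707963 = 691.2 m

691.2 m


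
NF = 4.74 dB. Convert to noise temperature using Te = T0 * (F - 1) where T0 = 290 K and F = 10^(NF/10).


NF_lin = 10^(4.74/10) = 2.978516
Te = 290 * (2.978516 - 1) = 573.8 K

573.8 K


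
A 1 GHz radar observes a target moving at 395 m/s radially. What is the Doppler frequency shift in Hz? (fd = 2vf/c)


fd = 2 * 395 * 1000000000.0 / 3e8 = 2633.3 Hz

2633.3 Hz


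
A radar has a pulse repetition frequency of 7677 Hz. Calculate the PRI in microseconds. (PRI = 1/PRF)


PRI = 1/7677 = 0.0001302592 s = 130.3 us

130.3 us


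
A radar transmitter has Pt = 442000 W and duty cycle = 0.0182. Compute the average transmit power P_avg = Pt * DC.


P_avg = 442000 * 0.0182 = 8044.4 W

8044.4 W


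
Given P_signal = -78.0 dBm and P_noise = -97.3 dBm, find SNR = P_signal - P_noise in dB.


SNR = -78.0 - (-97.3) = 19.3 dB

19.3 dB


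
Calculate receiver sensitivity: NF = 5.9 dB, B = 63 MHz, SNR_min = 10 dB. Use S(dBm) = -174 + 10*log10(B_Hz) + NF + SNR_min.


10*log10(63000000.0) = 77.99
S = -174 + 77.99 + 5.9 + 10 = -80.1 dBm

-80.1 dBm


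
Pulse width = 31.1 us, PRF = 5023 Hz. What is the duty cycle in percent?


DC = 31.1e-6 * 5023 * 100 = 15.62%

15.62%


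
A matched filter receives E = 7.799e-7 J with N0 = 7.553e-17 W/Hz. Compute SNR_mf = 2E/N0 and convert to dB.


SNR_lin = 2 * 7.799e-7 / 7.553e-17 = 2.065e10
SNR_dB = 10*log10(2.065e10) = 103.1 dB

103.1 dB


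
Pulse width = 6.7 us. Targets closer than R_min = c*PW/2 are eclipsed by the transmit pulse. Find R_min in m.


R_min = 3e8 * 6.7e-6 / 2 = 1005.0 m

1005.0 m


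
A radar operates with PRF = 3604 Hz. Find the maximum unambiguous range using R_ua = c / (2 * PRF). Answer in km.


R_ua = 3e8 / (2 * 3604) = 41620.4 m = 41.6 km

41.6 km


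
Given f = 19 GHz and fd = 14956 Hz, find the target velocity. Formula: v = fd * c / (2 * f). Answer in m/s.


v = 14956 * 3e8 / (2 * 19000000000.0) = 118.1 m/s

118.1 m/s


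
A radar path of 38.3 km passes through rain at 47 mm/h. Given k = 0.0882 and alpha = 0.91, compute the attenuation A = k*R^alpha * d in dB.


gamma = 0.0882 * 47^0.91 = 2.931417 dB/km
A = 2.931417 * 38.3 = 112.27 dB

112.27 dB


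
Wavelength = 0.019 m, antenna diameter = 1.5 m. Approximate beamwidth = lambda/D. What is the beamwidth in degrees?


BW_rad = 0.019 / 1.5 = 0.012667
BW_deg = 0.73 degrees

0.73 degrees


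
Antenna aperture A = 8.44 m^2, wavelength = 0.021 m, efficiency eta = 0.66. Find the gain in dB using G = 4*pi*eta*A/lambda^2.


G_linear = 4*pi*0.66*8.44/0.021^2 = 158729.5
G_dB = 10*log10(158729.5) = 52.0 dB

52.0 dB


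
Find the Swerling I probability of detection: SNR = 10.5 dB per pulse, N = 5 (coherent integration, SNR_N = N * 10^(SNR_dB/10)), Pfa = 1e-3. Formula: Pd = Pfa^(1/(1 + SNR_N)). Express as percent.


SNR_lin = 10^(10.5/10) = 11.22018
SNR_N = 5 * 11.22018 = 56.1009
1/(1 + SNR_N) = 1/57.1009 = 0.0175129
Pd = (1e-3)^0.0175129 = 0.88606
Pd = 88.6%

88.6%


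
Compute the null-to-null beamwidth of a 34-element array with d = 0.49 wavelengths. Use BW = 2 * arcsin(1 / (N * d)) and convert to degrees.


1/(N*d) = 1/(34*0.49) = 0.060024
BW = 2*arcsin(0.060024) = 6.9 degrees

6.9 degrees


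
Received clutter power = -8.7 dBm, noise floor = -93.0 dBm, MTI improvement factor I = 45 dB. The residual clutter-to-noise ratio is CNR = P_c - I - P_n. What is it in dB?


CNR = -8.7 - 45 - (-93.0) = 39.3 dB

39.3 dB


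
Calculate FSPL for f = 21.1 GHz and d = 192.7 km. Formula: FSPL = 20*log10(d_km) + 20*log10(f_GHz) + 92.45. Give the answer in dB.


20*log10(192.7) = 45.7
20*log10(21.1) = 26.49
FSPL = 164.6 dB

164.6 dB


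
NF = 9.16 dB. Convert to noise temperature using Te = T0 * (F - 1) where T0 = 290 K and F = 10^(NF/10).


NF_lin = 10^(9.16/10) = 8.241381
Te = 290 * (8.241381 - 1) = 2100.0 K

2100.0 K


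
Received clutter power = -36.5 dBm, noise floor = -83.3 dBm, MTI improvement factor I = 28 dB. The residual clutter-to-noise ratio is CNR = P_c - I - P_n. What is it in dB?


CNR = -36.5 - 28 - (-83.3) = 18.8 dB

18.8 dB


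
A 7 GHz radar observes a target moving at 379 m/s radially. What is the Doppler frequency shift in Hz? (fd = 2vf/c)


fd = 2 * 379 * 7000000000.0 / 3e8 = 17686.7 Hz

17686.7 Hz


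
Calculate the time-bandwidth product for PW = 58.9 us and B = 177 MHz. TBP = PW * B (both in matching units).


TBP = 58.9 * 177 = 10425.3

10425.3


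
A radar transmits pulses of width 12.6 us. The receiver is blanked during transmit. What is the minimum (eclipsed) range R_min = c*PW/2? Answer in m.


R_min = 3e8 * 12.6e-6 / 2 = 1890.0 m

1890.0 m


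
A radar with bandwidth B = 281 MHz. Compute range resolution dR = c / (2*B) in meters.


dR = 3e8 / (2 * 281000000.0) = 0.53 m

0.53 m


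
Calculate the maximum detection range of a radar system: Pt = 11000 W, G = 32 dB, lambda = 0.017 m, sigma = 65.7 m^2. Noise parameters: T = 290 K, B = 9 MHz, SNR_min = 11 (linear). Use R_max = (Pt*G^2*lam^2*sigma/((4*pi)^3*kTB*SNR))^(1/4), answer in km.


G_lin = 10^(32/10) = 1584.893192
R^4 = 11000 * 1584.893192^2 * 0.017^2 * 65.7 / ((4*pi)^3 * 1.38e-23 * 290 * 9000000.0 * 11)
R^4 = 6.67289e17 m^4
R_max = (6.67289e17)^(1/4) = 28581.1 m = 28.6 km

28.6 km


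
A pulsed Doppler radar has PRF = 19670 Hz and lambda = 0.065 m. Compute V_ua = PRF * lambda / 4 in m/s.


V_ua = 19670 * 0.065 / 4 = 319.6 m/s

319.6 m/s


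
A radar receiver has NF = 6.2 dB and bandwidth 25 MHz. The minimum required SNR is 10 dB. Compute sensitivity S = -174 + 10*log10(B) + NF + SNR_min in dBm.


10*log10(25000000.0) = 73.98
S = -174 + 73.98 + 6.2 + 10 = -83.8 dBm

-83.8 dBm


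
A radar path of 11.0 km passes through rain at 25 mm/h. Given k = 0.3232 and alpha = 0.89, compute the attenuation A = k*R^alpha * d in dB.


gamma = 0.3232 * 25^0.89 = 5.670717 dB/km
A = 5.670717 * 11.0 = 62.38 dB

62.38 dB


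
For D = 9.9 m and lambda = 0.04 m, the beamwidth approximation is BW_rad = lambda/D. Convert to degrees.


BW_rad = 0.04 / 9.9 = 0.00404
BW_deg = 0.23 degrees

0.23 degrees


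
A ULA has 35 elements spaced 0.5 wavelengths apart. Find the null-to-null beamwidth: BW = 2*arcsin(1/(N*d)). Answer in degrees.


1/(N*d) = 1/(35*0.5) = 0.057143
BW = 2*arcsin(0.057143) = 6.6 degrees

6.6 degrees


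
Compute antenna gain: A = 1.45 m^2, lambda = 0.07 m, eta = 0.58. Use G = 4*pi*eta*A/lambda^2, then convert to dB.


G_linear = 4*pi*0.58*1.45/0.07^2 = 2156.8
G_dB = 10*log10(2156.8) = 33.3 dB

33.3 dB


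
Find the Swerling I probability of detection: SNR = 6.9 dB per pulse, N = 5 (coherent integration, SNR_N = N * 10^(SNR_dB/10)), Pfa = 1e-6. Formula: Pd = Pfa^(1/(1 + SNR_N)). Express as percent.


SNR_lin = 10^(6.9/10) = 4.89779
SNR_N = 5 * 4.89779 = 24.48895
1/(1 + SNR_N) = 1/25.48895 = 0.0392327
Pd = (1e-6)^0.0392327 = 0.58157
Pd = 58.2%

58.2%


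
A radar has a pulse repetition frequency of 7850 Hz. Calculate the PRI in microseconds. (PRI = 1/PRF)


PRI = 1/7850 = 0.0001273885 s = 127.4 us

127.4 us


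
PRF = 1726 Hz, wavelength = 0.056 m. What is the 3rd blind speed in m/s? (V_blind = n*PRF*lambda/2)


V_blind = 3 * 1726 * 0.056 / 2 = 145.0 m/s

145.0 m/s


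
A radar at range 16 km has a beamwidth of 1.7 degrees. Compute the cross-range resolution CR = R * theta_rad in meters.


BW_rad = 0.029670597
CR = 16000 * 0.029670597 = 474.7 m

474.7 m


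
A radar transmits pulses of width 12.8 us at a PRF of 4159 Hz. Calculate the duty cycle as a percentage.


DC = 12.8e-6 * 4159 * 100 = 5.32%

5.32%


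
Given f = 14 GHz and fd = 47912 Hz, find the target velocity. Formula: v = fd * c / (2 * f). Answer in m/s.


v = 47912 * 3e8 / (2 * 14000000000.0) = 513.3 m/s

513.3 m/s


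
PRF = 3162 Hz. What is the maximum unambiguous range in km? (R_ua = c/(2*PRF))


R_ua = 3e8 / (2 * 3162) = 47438.3 m = 47.4 km

47.4 km


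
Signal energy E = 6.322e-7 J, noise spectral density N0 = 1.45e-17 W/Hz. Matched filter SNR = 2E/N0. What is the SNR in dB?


SNR_lin = 2 * 6.322e-7 / 1.45e-17 = 8.72e10
SNR_dB = 10*log10(8.72e10) = 109.4 dB

109.4 dB


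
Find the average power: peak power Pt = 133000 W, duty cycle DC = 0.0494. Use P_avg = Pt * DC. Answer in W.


P_avg = 133000 * 0.0494 = 6570.2 W

6570.2 W


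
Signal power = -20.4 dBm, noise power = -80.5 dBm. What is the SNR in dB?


SNR = -20.4 - (-80.5) = 60.1 dB

60.1 dB


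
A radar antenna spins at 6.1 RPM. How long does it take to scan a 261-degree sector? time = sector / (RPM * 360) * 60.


t = 261 / (6.1 * 360) * 60 = 7.13 s

7.13 s


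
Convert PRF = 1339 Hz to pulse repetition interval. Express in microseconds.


PRI = 1/1339 = 0.000746826 s = 746.8 us

746.8 us


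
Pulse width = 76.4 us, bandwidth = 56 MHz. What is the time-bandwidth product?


TBP = 76.4 * 56 = 4278.4

4278.4


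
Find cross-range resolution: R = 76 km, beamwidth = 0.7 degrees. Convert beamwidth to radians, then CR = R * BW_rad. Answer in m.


BW_rad = 0.012217305
CR = 76000 * 0.012217305 = 928.5 m

928.5 m


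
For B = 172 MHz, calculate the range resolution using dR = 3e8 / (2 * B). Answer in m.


dR = 3e8 / (2 * 172000000.0) = 0.87 m

0.87 m


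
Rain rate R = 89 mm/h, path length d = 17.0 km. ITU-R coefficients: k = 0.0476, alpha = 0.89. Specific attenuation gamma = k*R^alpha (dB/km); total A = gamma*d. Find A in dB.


gamma = 0.0476 * 89^0.89 = 2.585616 dB/km
A = 2.585616 * 17.0 = 43.96 dB

43.96 dB


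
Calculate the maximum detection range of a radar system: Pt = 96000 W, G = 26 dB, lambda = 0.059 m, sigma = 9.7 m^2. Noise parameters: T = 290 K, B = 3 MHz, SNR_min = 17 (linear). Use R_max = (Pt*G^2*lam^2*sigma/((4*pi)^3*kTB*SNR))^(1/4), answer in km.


G_lin = 10^(26/10) = 398.107171
R^4 = 96000 * 398.107171^2 * 0.059^2 * 9.7 / ((4*pi)^3 * 1.38e-23 * 290 * 3000000.0 * 17)
R^4 = 1.26844e18 m^4
R_max = (1.26844e18)^(1/4) = 33559.7 m = 33.6 km

33.6 km


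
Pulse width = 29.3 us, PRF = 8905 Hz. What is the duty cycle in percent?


DC = 29.3e-6 * 8905 * 100 = 26.09%

26.09%


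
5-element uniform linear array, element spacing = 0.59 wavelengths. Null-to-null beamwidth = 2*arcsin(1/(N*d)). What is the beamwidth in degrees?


1/(N*d) = 1/(5*0.59) = 0.338983
BW = 2*arcsin(0.338983) = 39.6 degrees

39.6 degrees


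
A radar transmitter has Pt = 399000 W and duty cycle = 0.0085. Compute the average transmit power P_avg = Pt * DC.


P_avg = 399000 * 0.0085 = 3391.5 W

3391.5 W


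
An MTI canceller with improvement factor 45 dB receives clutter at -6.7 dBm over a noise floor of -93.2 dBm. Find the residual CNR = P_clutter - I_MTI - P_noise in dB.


CNR = -6.7 - 45 - (-93.2) = 41.5 dB

41.5 dB


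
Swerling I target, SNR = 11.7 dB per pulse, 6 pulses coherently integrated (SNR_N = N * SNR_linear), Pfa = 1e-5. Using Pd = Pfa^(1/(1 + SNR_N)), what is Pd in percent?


SNR_lin = 10^(11.7/10) = 14.79108
SNR_N = 6 * 14.79108 = 88.74648
1/(1 + SNR_N) = 1/89.74648 = 0.0111425
Pd = (1e-5)^0.0111425 = 0.8796
Pd = 88.0%

88.0%


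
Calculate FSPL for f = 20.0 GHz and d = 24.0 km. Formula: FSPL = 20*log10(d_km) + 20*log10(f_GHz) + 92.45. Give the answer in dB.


20*log10(24.0) = 27.6
20*log10(20.0) = 26.02
FSPL = 146.1 dB

146.1 dB


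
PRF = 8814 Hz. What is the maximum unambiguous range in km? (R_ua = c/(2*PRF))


R_ua = 3e8 / (2 * 8814) = 17018.4 m = 17.0 km

17.0 km


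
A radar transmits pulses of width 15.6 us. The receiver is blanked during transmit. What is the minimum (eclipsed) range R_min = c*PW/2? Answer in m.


R_min = 3e8 * 15.6e-6 / 2 = 2340.0 m

2340.0 m


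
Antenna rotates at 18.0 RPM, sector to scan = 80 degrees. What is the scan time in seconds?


t = 80 / (18.0 * 360) * 60 = 0.74 s

0.74 s


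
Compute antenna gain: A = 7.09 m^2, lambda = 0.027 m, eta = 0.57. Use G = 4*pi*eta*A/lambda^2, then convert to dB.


G_linear = 4*pi*0.57*7.09/0.027^2 = 69663.2
G_dB = 10*log10(69663.2) = 48.4 dB

48.4 dB


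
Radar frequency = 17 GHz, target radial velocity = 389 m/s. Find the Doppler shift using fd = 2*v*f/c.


fd = 2 * 389 * 17000000000.0 / 3e8 = 44086.7 Hz

44086.7 Hz


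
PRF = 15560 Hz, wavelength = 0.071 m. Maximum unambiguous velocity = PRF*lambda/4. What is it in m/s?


V_ua = 15560 * 0.071 / 4 = 276.2 m/s

276.2 m/s


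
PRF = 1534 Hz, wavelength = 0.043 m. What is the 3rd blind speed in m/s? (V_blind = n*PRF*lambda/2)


V_blind = 3 * 1534 * 0.043 / 2 = 98.9 m/s

98.9 m/s


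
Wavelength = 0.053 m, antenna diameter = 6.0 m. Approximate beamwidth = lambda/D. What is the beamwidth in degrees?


BW_rad = 0.053 / 6.0 = 0.008833
BW_deg = 0.51 degrees

0.51 degrees


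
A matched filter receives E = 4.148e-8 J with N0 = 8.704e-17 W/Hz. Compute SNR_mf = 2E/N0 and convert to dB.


SNR_lin = 2 * 4.148e-8 / 8.704e-17 = 9.531e8
SNR_dB = 10*log10(9.531e8) = 89.8 dB

89.8 dB


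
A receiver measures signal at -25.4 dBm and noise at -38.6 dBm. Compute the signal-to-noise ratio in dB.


SNR = -25.4 - (-38.6) = 13.2 dB

13.2 dB


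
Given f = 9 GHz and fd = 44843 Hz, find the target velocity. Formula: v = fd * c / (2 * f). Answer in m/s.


v = 44843 * 3e8 / (2 * 9000000000.0) = 747.4 m/s

747.4 m/s


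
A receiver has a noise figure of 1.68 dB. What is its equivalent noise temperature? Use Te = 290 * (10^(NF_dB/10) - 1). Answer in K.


NF_lin = 10^(1.68/10) = 1.472313
Te = 290 * (1.472313 - 1) = 137.0 K

137.0 K


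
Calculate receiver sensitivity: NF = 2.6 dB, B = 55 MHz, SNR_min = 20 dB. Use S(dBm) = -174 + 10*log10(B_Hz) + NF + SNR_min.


10*log10(55000000.0) = 77.4
S = -174 + 77.4 + 2.6 + 20 = -74.0 dBm

-74.0 dBm


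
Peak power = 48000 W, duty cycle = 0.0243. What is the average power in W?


P_avg = 48000 * 0.0243 = 1166.4 W

1166.4 W


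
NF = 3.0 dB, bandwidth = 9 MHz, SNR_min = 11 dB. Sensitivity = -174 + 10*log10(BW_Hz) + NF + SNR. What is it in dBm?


10*log10(9000000.0) = 69.54
S = -174 + 69.54 + 3.0 + 11 = -90.5 dBm

-90.5 dBm


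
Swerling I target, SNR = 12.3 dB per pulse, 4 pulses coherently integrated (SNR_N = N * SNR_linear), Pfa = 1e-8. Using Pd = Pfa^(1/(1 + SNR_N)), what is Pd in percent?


SNR_lin = 10^(12.3/10) = 16.98244
SNR_N = 4 * 16.98244 = 67.92976
1/(1 + SNR_N) = 1/68.92976 = 0.0145075
Pd = (1e-8)^0.0145075 = 0.76549
Pd = 76.5%

76.5%


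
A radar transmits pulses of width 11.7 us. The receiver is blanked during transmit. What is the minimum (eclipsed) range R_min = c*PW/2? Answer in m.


R_min = 3e8 * 11.7e-6 / 2 = 1755.0 m

1755.0 m


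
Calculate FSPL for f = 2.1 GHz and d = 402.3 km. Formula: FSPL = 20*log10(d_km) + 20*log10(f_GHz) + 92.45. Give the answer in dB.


20*log10(402.3) = 52.09
20*log10(2.1) = 6.44
FSPL = 151.0 dB

151.0 dB


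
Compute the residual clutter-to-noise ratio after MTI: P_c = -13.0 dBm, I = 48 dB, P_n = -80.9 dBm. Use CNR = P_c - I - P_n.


CNR = -13.0 - 48 - (-80.9) = 19.9 dB

19.9 dB


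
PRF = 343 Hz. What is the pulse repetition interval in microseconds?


PRI = 1/343 = 0.0029154519 s = 2915.5 us

2915.5 us


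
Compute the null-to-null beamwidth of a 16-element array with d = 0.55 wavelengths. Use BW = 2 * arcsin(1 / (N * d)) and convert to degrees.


1/(N*d) = 1/(16*0.55) = 0.113636
BW = 2*arcsin(0.113636) = 13.0 degrees

13.0 degrees


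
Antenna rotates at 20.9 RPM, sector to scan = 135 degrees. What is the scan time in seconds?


t = 135 / (20.9 * 360) * 60 = 1.08 s

1.08 s


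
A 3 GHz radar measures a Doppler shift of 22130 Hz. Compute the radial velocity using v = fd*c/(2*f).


v = 22130 * 3e8 / (2 * 3000000000.0) = 1106.5 m/s

1106.5 m/s


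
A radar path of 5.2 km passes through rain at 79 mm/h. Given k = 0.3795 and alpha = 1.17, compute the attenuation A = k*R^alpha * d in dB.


gamma = 0.3795 * 79^1.17 = 63.013772 dB/km
A = 63.013772 * 5.2 = 327.67 dB

327.67 dB


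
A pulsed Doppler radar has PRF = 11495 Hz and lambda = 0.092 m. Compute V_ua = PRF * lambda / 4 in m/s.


V_ua = 11495 * 0.092 / 4 = 264.4 m/s

264.4 m/s


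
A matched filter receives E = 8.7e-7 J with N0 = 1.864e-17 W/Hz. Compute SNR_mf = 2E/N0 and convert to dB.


SNR_lin = 2 * 8.7e-7 / 1.864e-17 = 9.335e10
SNR_dB = 10*log10(9.335e10) = 109.7 dB

109.7 dB


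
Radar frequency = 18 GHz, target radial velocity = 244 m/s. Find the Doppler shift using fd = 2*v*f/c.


fd = 2 * 244 * 18000000000.0 / 3e8 = 29280.0 Hz

29280.0 Hz


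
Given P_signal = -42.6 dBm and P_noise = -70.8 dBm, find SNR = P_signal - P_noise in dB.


SNR = -42.6 - (-70.8) = 28.2 dB

28.2 dB


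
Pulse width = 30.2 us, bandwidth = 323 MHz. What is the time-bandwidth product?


TBP = 30.2 * 323 = 9754.6

9754.6


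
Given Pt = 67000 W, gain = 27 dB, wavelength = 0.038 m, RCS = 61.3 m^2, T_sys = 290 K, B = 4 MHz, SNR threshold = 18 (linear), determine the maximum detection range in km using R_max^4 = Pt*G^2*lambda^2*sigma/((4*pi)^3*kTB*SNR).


G_lin = 10^(27/10) = 501.187234
R^4 = 67000 * 501.187234^2 * 0.038^2 * 61.3 / ((4*pi)^3 * 1.38e-23 * 290 * 4000000.0 * 18)
R^4 = 2.60533e18 m^4
R_max = (2.60533e18)^(1/4) = 40175.9 m = 40.2 km

40.2 km


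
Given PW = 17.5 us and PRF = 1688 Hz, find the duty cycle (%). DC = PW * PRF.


DC = 17.5e-6 * 1688 * 100 = 2.95%

2.95%


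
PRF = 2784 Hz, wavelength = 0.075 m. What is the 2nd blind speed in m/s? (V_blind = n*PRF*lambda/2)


V_blind = 2 * 2784 * 0.075 / 2 = 208.8 m/s

208.8 m/s


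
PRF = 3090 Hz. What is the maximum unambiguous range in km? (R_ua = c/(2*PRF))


R_ua = 3e8 / (2 * 3090) = 48543.7 m = 48.5 km

48.5 km


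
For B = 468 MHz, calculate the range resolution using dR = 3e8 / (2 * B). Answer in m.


dR = 3e8 / (2 * 468000000.0) = 0.32 m

0.32 m


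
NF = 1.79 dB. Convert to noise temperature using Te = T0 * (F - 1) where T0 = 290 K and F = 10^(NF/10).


NF_lin = 10^(1.79/10) = 1.51008
Te = 290 * (1.51008 - 1) = 147.9 K

147.9 K


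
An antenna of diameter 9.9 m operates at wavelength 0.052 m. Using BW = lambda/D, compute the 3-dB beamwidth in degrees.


BW_rad = 0.052 / 9.9 = 0.005253
BW_deg = 0.3 degrees

0.3 degrees


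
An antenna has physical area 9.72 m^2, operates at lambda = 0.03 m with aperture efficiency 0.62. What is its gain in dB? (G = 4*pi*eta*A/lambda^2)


G_linear = 4*pi*0.62*9.72/0.03^2 = 84144.42
G_dB = 10*log10(84144.42) = 49.3 dB

49.3 dB


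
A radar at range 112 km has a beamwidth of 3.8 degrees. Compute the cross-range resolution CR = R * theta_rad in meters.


BW_rad = 0.066322512
CR = 112000 * 0.066322512 = 7428.1 m

7428.1 m


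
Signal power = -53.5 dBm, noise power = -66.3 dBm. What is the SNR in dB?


SNR = -53.5 - (-66.3) = 12.8 dB

12.8 dB


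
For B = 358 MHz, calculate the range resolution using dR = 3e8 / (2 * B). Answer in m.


dR = 3e8 / (2 * 358000000.0) = 0.42 m

0.42 m


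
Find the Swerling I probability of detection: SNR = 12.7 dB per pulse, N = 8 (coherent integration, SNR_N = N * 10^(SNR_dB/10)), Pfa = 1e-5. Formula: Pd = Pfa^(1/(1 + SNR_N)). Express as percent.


SNR_lin = 10^(12.7/10) = 18.62087
SNR_N = 8 * 18.62087 = 148.96696
1/(1 + SNR_N) = 1/149.96696 = 0.0066681
Pd = (1e-5)^0.0066681 = 0.9261
Pd = 92.6%

92.6%


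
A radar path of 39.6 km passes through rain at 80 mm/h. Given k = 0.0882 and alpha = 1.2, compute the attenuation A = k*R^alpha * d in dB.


gamma = 0.0882 * 80^1.2 = 16.950268 dB/km
A = 16.950268 * 39.6 = 671.23 dB

671.23 dB


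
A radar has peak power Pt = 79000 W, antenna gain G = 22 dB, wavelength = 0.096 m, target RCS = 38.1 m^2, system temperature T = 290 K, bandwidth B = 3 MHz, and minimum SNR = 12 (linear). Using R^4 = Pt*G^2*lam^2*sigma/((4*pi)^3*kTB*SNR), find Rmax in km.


G_lin = 10^(22/10) = 158.489319
R^4 = 79000 * 158.489319^2 * 0.096^2 * 38.1 / ((4*pi)^3 * 1.38e-23 * 290 * 3000000.0 * 12)
R^4 = 2.43717e18 m^4
R_max = (2.43717e18)^(1/4) = 39511.3 m = 39.5 km

39.5 km


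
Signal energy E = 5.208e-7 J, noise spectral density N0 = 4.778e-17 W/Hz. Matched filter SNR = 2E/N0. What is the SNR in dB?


SNR_lin = 2 * 5.208e-7 / 4.778e-17 = 2.18e10
SNR_dB = 10*log10(2.18e10) = 103.4 dB

103.4 dB


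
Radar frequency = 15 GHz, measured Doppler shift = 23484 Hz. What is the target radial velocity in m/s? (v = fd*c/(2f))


v = 23484 * 3e8 / (2 * 15000000000.0) = 234.8 m/s

234.8 m/s


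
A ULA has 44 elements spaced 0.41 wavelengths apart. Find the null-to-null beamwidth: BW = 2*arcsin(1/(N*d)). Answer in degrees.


1/(N*d) = 1/(44*0.41) = 0.055432
BW = 2*arcsin(0.055432) = 6.4 degrees

6.4 degrees


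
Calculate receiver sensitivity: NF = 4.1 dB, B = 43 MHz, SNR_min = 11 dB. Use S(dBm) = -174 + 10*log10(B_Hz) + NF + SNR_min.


10*log10(43000000.0) = 76.33
S = -174 + 76.33 + 4.1 + 11 = -82.6 dBm

-82.6 dBm


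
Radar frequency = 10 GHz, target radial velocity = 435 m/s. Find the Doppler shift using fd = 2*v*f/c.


fd = 2 * 435 * 10000000000.0 / 3e8 = 29000.0 Hz

29000.0 Hz


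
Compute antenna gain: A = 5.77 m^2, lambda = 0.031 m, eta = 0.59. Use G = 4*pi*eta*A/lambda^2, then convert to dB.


G_linear = 4*pi*0.59*5.77/0.031^2 = 44515.81
G_dB = 10*log10(44515.81) = 46.5 dB

46.5 dB


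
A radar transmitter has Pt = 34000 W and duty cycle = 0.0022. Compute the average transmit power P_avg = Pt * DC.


P_avg = 34000 * 0.0022 = 74.8 W

74.8 W


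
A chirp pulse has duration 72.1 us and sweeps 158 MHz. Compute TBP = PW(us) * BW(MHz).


TBP = 72.1 * 158 = 11391.8

11391.8


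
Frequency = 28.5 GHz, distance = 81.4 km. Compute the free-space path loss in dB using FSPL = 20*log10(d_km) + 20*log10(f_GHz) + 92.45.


20*log10(81.4) = 38.21
20*log10(28.5) = 29.1
FSPL = 159.8 dB

159.8 dB


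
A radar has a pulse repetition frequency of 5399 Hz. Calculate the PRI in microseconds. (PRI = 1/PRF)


PRI = 1/5399 = 0.0001852195 s = 185.2 us

185.2 us


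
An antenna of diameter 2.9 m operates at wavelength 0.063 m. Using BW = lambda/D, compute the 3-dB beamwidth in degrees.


BW_rad = 0.063 / 2.9 = 0.021724
BW_deg = 1.24 degrees

1.24 degrees


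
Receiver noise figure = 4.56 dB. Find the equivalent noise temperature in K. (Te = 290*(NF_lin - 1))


NF_lin = 10^(4.56/10) = 2.857591
Te = 290 * (2.857591 - 1) = 538.7 K

538.7 K


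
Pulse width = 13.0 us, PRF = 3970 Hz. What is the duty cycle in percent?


DC = 13.0e-6 * 3970 * 100 = 5.16%

5.16%


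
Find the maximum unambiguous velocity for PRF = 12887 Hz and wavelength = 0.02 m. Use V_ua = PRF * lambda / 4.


V_ua = 12887 * 0.02 / 4 = 64.4 m/s

64.4 m/s


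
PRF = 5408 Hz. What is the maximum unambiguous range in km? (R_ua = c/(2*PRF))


R_ua = 3e8 / (2 * 5408) = 27736.7 m = 27.7 km

27.7 km


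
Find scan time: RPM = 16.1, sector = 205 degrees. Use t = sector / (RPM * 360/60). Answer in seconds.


t = 205 / (16.1 * 360) * 60 = 2.12 s

2.12 s


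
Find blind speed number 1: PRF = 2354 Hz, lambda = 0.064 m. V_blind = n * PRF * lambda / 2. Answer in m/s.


V_blind = 1 * 2354 * 0.064 / 2 = 75.3 m/s

75.3 m/s


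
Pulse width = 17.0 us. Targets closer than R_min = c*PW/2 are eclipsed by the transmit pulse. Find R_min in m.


R_min = 3e8 * 17.0e-6 / 2 = 2550.0 m

2550.0 m


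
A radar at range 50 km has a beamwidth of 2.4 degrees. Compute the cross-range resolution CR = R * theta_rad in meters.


BW_rad = 0.041887902
CR = 50000 * 0.041887902 = 2094.4 m

2094.4 m


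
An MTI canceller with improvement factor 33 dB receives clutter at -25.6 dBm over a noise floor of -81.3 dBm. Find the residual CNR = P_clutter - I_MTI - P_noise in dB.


CNR = -25.6 - 33 - (-81.3) = 22.7 dB

22.7 dB


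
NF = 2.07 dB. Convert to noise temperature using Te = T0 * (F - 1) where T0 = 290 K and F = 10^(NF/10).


NF_lin = 10^(2.07/10) = 1.610646
Te = 290 * (1.610646 - 1) = 177.1 K

177.1 K


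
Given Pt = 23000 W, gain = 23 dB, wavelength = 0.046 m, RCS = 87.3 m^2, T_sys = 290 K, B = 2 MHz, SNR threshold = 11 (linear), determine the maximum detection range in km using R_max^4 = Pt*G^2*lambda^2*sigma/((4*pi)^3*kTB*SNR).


G_lin = 10^(23/10) = 199.526231
R^4 = 23000 * 199.526231^2 * 0.046^2 * 87.3 / ((4*pi)^3 * 1.38e-23 * 290 * 2000000.0 * 11)
R^4 = 9.68118e17 m^4
R_max = (9.68118e17)^(1/4) = 31367.7 m = 31.4 km

31.4 km


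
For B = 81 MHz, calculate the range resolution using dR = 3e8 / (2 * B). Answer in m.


dR = 3e8 / (2 * 81000000.0) = 1.85 m

1.85 m


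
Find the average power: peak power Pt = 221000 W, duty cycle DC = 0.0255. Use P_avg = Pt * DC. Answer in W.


P_avg = 221000 * 0.0255 = 5635.5 W

5635.5 W


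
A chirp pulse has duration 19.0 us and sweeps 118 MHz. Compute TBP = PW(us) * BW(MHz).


TBP = 19.0 * 118 = 2242.0

2242.0


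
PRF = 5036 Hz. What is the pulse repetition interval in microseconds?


PRI = 1/5036 = 0.0001985703 s = 198.6 us

198.6 us


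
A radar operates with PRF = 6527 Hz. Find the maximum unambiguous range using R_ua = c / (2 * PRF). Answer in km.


R_ua = 3e8 / (2 * 6527) = 22981.5 m = 23.0 km

23.0 km


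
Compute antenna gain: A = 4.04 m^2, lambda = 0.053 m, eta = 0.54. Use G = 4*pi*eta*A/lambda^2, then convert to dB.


G_linear = 4*pi*0.54*4.04/0.053^2 = 9759.63
G_dB = 10*log10(9759.63) = 39.9 dB

39.9 dB


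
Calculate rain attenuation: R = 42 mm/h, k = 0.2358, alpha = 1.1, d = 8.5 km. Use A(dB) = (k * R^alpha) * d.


gamma = 0.2358 * 42^1.1 = 14.391896 dB/km
A = 14.391896 * 8.5 = 122.33 dB

122.33 dB


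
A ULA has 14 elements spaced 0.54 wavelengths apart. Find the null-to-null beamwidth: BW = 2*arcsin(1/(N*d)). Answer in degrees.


1/(N*d) = 1/(14*0.54) = 0.132275
BW = 2*arcsin(0.132275) = 15.2 degrees

15.2 degrees


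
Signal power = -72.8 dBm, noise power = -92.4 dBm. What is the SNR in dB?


SNR = -72.8 - (-92.4) = 19.6 dB

19.6 dB


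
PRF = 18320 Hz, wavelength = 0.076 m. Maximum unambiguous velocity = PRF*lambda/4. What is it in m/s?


V_ua = 18320 * 0.076 / 4 = 348.1 m/s

348.1 m/s


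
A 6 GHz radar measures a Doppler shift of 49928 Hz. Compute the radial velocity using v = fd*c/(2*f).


v = 49928 * 3e8 / (2 * 6000000000.0) = 1248.2 m/s

1248.2 m/s


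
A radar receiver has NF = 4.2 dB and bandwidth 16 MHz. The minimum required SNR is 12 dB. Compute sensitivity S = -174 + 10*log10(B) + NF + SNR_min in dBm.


10*log10(16000000.0) = 72.04
S = -174 + 72.04 + 4.2 + 12 = -85.8 dBm

-85.8 dBm


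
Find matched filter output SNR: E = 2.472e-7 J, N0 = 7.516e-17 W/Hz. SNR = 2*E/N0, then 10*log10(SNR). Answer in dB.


SNR_lin = 2 * 2.472e-7 / 7.516e-17 = 6.578e9
SNR_dB = 10*log10(6.578e9) = 98.2 dB

98.2 dB


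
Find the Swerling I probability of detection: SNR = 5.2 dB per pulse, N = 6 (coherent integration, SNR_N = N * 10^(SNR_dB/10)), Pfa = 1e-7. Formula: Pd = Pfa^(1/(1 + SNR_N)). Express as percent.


SNR_lin = 10^(5.2/10) = 3.31131
SNR_N = 6 * 3.31131 = 19.86786
1/(1 + SNR_N) = 1/20.86786 = 0.0479206
Pd = (1e-7)^0.0479206 = 0.46191
Pd = 46.2%

46.2%


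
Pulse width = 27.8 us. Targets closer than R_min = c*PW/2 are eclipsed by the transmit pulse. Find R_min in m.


R_min = 3e8 * 27.8e-6 / 2 = 4170.0 m

4170.0 m


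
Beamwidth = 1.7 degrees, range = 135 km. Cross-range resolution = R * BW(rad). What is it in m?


BW_rad = 0.029670597
CR = 135000 * 0.029670597 = 4005.5 m

4005.5 m


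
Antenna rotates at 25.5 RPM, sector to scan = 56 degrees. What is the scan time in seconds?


t = 56 / (25.5 * 360) * 60 = 0.37 s

0.37 s


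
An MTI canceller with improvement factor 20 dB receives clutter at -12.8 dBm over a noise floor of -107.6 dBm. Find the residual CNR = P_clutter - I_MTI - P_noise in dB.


CNR = -12.8 - 20 - (-107.6) = 74.8 dB

74.8 dB


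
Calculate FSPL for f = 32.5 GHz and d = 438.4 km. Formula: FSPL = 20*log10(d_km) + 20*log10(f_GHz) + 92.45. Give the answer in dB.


20*log10(438.4) = 52.84
20*log10(32.5) = 30.24
FSPL = 175.5 dB

175.5 dB


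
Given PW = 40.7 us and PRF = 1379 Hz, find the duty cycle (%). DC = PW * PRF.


DC = 40.7e-6 * 1379 * 100 = 5.61%

5.61%


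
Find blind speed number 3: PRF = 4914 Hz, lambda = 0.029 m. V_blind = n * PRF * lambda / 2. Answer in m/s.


V_blind = 3 * 4914 * 0.029 / 2 = 213.8 m/s

213.8 m/s


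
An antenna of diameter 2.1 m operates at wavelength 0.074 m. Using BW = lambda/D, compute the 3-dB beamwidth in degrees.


BW_rad = 0.074 / 2.1 = 0.035238
BW_deg = 2.02 degrees

2.02 degrees


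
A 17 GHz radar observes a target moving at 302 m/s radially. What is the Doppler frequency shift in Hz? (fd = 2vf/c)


fd = 2 * 302 * 17000000000.0 / 3e8 = 34226.7 Hz

34226.7 Hz


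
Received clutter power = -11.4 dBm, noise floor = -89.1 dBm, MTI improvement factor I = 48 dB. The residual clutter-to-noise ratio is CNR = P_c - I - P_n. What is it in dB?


CNR = -11.4 - 48 - (-89.1) = 29.7 dB

29.7 dB


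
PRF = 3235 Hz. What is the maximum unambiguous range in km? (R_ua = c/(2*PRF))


R_ua = 3e8 / (2 * 3235) = 46367.9 m = 46.4 km

46.4 km


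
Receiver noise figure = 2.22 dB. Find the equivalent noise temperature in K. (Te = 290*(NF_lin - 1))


NF_lin = 10^(2.22/10) = 1.667247
Te = 290 * (1.667247 - 1) = 193.5 K

193.5 K


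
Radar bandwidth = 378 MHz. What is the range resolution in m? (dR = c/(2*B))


dR = 3e8 / (2 * 378000000.0) = 0.4 m

0.4 m


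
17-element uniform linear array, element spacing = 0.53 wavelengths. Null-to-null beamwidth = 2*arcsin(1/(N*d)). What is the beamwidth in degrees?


1/(N*d) = 1/(17*0.53) = 0.110988
BW = 2*arcsin(0.110988) = 12.7 degrees

12.7 degrees


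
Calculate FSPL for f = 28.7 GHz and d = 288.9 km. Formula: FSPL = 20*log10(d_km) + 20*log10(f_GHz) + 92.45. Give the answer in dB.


20*log10(288.9) = 49.21
20*log10(28.7) = 29.16
FSPL = 170.8 dB

170.8 dB


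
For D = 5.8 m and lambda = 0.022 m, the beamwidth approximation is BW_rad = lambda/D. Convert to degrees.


BW_rad = 0.022 / 5.8 = 0.003793
BW_deg = 0.22 degrees

0.22 degrees


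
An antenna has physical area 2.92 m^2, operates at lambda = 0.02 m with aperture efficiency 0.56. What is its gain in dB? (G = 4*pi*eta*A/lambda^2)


G_linear = 4*pi*0.56*2.92/0.02^2 = 51371.32
G_dB = 10*log10(51371.32) = 47.1 dB

47.1 dB


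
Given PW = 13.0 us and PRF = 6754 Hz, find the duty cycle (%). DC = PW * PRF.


DC = 13.0e-6 * 6754 * 100 = 8.78%

8.78%


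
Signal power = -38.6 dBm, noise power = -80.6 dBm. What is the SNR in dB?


SNR = -38.6 - (-80.6) = 42.0 dB

42.0 dB


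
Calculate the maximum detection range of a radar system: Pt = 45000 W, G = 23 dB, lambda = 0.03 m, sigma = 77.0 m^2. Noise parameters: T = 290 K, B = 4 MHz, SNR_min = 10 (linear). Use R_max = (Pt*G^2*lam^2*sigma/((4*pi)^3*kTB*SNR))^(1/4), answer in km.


G_lin = 10^(23/10) = 199.526231
R^4 = 45000 * 199.526231^2 * 0.03^2 * 77.0 / ((4*pi)^3 * 1.38e-23 * 290 * 4000000.0 * 10)
R^4 = 3.90822e17 m^4
R_max = (3.90822e17)^(1/4) = 25003.2 m = 25.0 km

25.0 km


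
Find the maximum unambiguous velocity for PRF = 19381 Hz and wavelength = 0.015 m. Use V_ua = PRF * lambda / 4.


V_ua = 19381 * 0.015 / 4 = 72.7 m/s

72.7 m/s


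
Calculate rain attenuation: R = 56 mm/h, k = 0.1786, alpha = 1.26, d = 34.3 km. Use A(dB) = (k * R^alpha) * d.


gamma = 0.1786 * 56^1.26 = 28.483829 dB/km
A = 28.483829 * 34.3 = 977.0 dB

977.0 dB


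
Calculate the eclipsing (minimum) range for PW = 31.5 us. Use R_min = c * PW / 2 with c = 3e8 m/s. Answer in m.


R_min = 3e8 * 31.5e-6 / 2 = 4725.0 m

4725.0 m


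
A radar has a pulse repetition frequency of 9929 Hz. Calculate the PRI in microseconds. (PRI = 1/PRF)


PRI = 1/9929 = 0.0001007151 s = 100.7 us

100.7 us


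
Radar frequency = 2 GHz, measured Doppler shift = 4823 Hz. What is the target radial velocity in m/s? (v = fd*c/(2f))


v = 4823 * 3e8 / (2 * 2000000000.0) = 361.7 m/s

361.7 m/s


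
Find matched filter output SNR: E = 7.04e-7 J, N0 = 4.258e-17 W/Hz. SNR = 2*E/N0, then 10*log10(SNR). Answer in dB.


SNR_lin = 2 * 7.04e-7 / 4.258e-17 = 3.307e10
SNR_dB = 10*log10(3.307e10) = 105.2 dB

105.2 dB


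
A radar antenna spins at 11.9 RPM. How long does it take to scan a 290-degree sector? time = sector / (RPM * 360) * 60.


t = 290 / (11.9 * 360) * 60 = 4.06 s

4.06 s


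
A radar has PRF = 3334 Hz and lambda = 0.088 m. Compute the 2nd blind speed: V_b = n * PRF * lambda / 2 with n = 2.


V_blind = 2 * 3334 * 0.088 / 2 = 293.4 m/s

293.4 m/s


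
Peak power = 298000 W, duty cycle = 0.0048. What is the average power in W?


P_avg = 298000 * 0.0048 = 1430.4 W

1430.4 W


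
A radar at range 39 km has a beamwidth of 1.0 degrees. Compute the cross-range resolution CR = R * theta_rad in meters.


BW_rad = 0.017453293
CR = 39000 * 0.017453293 = 680.7 m

680.7 m


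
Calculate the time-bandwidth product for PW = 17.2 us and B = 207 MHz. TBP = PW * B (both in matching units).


TBP = 17.2 * 207 = 3560.4

3560.4


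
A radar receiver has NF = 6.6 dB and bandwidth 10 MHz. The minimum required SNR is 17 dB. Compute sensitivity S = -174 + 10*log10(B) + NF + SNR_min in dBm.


10*log10(10000000.0) = 70.0
S = -174 + 70.0 + 6.6 + 17 = -80.4 dBm

-80.4 dBm


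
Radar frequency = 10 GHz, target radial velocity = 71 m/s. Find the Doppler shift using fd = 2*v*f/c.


fd = 2 * 71 * 10000000000.0 / 3e8 = 4733.3 Hz

4733.3 Hz


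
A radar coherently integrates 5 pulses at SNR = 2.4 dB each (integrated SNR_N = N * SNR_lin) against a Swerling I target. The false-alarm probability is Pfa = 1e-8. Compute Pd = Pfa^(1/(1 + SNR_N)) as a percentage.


SNR_lin = 10^(2.4/10) = 1.7378
SNR_N = 5 * 1.7378 = 8.689
1/(1 + SNR_N) = 1/9.689 = 0.1032098
Pd = (1e-8)^0.1032098 = 0.14939
Pd = 14.9%

14.9%


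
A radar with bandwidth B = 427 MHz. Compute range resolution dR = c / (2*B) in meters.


dR = 3e8 / (2 * 427000000.0) = 0.35 m

0.35 m


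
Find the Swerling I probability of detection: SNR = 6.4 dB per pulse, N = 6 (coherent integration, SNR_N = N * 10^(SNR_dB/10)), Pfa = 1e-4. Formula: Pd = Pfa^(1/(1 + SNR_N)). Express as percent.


SNR_lin = 10^(6.4/10) = 4.36516
SNR_N = 6 * 4.36516 = 26.19096
1/(1 + SNR_N) = 1/27.19096 = 0.0367769
Pd = (1e-4)^0.0367769 = 0.71268
Pd = 71.3%

71.3%


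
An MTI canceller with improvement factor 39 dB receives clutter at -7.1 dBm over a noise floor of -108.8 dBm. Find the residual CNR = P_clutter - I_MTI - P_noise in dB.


CNR = -7.1 - 39 - (-108.8) = 62.7 dB

62.7 dB


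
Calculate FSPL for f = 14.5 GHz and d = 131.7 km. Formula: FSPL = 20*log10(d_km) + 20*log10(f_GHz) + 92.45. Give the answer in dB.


20*log10(131.7) = 42.39
20*log10(14.5) = 23.23
FSPL = 158.1 dB

158.1 dB


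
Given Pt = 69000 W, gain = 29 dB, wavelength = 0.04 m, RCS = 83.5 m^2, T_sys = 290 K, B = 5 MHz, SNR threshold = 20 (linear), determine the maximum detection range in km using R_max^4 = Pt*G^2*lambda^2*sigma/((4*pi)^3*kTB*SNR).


G_lin = 10^(29/10) = 794.328235
R^4 = 69000 * 794.328235^2 * 0.04^2 * 83.5 / ((4*pi)^3 * 1.38e-23 * 290 * 5000000.0 * 20)
R^4 = 7.32401e18 m^4
R_max = (7.32401e18)^(1/4) = 52022.0 m = 52.0 km

52.0 km


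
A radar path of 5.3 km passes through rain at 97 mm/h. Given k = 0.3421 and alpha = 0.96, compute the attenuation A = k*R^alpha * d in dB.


gamma = 0.3421 * 97^0.96 = 27.634648 dB/km
A = 27.634648 * 5.3 = 146.46 dB

146.46 dB


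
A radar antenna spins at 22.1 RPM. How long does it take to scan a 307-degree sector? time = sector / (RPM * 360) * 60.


t = 307 / (22.1 * 360) * 60 = 2.32 s

2.32 s


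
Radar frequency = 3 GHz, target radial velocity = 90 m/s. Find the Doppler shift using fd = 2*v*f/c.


fd = 2 * 90 * 3000000000.0 / 3e8 = 1800.0 Hz

1800.0 Hz


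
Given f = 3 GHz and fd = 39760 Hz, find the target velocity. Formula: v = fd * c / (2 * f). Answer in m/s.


v = 39760 * 3e8 / (2 * 3000000000.0) = 1988.0 m/s

1988.0 m/s


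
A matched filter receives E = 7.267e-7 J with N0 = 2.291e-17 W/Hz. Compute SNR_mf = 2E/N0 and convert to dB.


SNR_lin = 2 * 7.267e-7 / 2.291e-17 = 6.344e10
SNR_dB = 10*log10(6.344e10) = 108.0 dB

108.0 dB


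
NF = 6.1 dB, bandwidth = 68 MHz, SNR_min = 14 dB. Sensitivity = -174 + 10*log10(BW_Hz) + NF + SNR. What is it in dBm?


10*log10(68000000.0) = 78.33
S = -174 + 78.33 + 6.1 + 14 = -75.6 dBm

-75.6 dBm


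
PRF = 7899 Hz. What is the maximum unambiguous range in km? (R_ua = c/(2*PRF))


R_ua = 3e8 / (2 * 7899) = 18989.7 m = 19.0 km

19.0 km


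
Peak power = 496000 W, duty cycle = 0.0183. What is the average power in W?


P_avg = 496000 * 0.0183 = 9076.8 W

9076.8 W


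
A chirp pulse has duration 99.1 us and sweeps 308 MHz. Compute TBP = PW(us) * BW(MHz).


TBP = 99.1 * 308 = 30522.8

30522.8


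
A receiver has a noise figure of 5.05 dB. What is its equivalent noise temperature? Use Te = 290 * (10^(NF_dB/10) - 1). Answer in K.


NF_lin = 10^(5.05/10) = 3.198895
Te = 290 * (3.198895 - 1) = 637.7 K

637.7 K


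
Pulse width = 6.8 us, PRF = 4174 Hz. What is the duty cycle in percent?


DC = 6.8e-6 * 4174 * 100 = 2.84%

2.84%


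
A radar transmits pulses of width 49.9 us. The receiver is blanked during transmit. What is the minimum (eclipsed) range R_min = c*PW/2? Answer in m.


R_min = 3e8 * 49.9e-6 / 2 = 7485.0 m

7485.0 m


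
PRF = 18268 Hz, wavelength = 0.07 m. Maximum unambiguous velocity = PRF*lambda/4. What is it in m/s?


V_ua = 18268 * 0.07 / 4 = 319.7 m/s

319.7 m/s


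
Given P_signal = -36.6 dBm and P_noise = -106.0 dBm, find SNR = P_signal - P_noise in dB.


SNR = -36.6 - (-106.0) = 69.4 dB

69.4 dB


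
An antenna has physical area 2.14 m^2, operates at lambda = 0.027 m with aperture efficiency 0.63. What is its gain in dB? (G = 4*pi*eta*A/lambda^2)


G_linear = 4*pi*0.63*2.14/0.027^2 = 23240.03
G_dB = 10*log10(23240.03) = 43.7 dB

43.7 dB


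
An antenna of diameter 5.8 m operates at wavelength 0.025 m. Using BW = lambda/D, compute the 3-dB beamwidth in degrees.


BW_rad = 0.025 / 5.8 = 0.00431
BW_deg = 0.25 degrees

0.25 degrees


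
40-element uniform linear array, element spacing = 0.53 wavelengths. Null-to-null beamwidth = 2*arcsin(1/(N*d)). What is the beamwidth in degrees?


1/(N*d) = 1/(40*0.53) = 0.04717
BW = 2*arcsin(0.04717) = 5.4 degrees

5.4 degrees


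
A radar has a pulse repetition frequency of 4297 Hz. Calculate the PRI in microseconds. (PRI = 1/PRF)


PRI = 1/4297 = 0.0002327205 s = 232.7 us

232.7 us


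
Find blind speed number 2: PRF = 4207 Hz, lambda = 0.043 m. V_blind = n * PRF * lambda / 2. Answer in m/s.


V_blind = 2 * 4207 * 0.043 / 2 = 180.9 m/s

180.9 m/s
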